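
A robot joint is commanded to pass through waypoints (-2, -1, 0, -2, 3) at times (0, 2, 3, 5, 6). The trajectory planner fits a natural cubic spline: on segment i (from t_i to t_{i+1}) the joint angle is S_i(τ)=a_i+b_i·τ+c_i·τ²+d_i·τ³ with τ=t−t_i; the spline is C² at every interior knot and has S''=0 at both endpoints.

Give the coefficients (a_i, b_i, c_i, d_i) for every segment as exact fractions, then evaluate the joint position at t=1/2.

  seg 0: a=-2 b=13/186 c=0 d=10/93
  seg 1: a=-1 b=253/186 c=20/31 d=-187/186
  seg 2: a=0 b=-34/93 c=-147/62 d=191/186
  seg 3: a=-2 b=230/93 c=235/62 d=-235/186
S(1/2) = -121/62

Δ: Δ0=1/2, Δ1=1, Δ2=-1, Δ3=5
row 1: diag=6, rhs=3; c'=1/6, d'=1/2
row 2: denom=6−1·1/6=35/6; d'=(-12−1·1/2)/(35/6)=-15/7
row 3: denom=6−2·12/35=186/35; d'=(36−2·-15/7)/(186/35)=235/31
back: M3=235/31
back: M2=-15/7−12/35·235/31=-147/31
back: M1=1/2−1/6·-147/31=40/31
M: M0=0, M1=40/31, M2=-147/31, M3=235/31, M4=0
seg 0: a=-2, c=M0/2=0, d=(M1−M0)/(6·2)=10/93, b=Δ0−h0·(2M0+M1)/6=13/186
seg 1: a=-1, c=M1/2=20/31, d=(M2−M1)/(6·1)=-187/186, b=Δ1−h1·(2M1+M2)/6=253/186
seg 2: a=0, c=M2/2=-147/62, d=(M3−M2)/(6·2)=191/186, b=Δ2−h2·(2M2+M3)/6=-34/93
seg 3: a=-2, c=M3/2=235/62, d=(M4−M3)/(6·1)=-235/186, b=Δ3−h3·(2M3+M4)/6=230/93
t_q=1/2 → seg 0, τ=1/2; S=-2+13/186·τ+0·τ²+10/93·τ³=-121/62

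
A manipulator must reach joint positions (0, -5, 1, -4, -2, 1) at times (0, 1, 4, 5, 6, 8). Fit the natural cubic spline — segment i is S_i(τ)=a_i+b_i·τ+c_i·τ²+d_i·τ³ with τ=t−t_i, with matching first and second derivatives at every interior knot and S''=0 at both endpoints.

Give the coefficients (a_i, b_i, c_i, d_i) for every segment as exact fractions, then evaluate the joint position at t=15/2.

Δ: Δ0=-5, Δ1=2, Δ2=-5, Δ3=2, Δ4=3/2
row 1: diag=8, rhs=42; c'=3/8, d'=21/4
row 2: denom=8−3·3/8=55/8; d'=(-42−3·21/4)/(55/8)=-42/5
row 3: denom=4−1·8/55=212/55; d'=(42−1·-42/5)/(212/55)=693/53
row 4: denom=6−1·55/212=1217/212; d'=(-3−1·693/53)/(1217/212)=-3408/1217
back: M4=-3408/1217
back: M3=693/53−55/212·-3408/1217=16797/1217
back: M2=-42/5−8/55·16797/1217=-12666/1217
back: M1=21/4−3/8·-12666/1217=11139/1217
M: M0=0, M1=11139/1217, M2=-12666/1217, M3=16797/1217, M4=-3408/1217, M5=0
seg 0: a=0, c=M0/2=0, d=(M1−M0)/(6·1)=3713/2434, b=Δ0−h0·(2M0+M1)/6=-15883/2434
seg 1: a=-5, c=M1/2=11139/2434, d=(M2−M1)/(6·3)=-2645/2434, b=Δ1−h1·(2M1+M2)/6=-2372/1217
seg 2: a=1, c=M2/2=-6333/1217, d=(M3−M2)/(6·1)=9821/2434, b=Δ2−h2·(2M2+M3)/6=-9325/2434
seg 3: a=-4, c=M3/2=16797/2434, d=(M4−M3)/(6·1)=-6735/2434, b=Δ3−h3·(2M3+M4)/6=-2597/1217
seg 4: a=-2, c=M4/2=-1704/1217, d=(M5−M4)/(6·2)=284/1217, b=Δ4−h4·(2M4+M5)/6=8195/2434
t_q=15/2 → seg 4, τ=3/2; S=-2+8195/2434·τ+-1704/1217·τ²+284/1217·τ³=3347/4868

  seg 0: a=0 b=-15883/2434 c=0 d=3713/2434
  seg 1: a=-5 b=-2372/1217 c=11139/2434 d=-2645/2434
  seg 2: a=1 b=-9325/2434 c=-6333/1217 d=9821/2434
  seg 3: a=-4 b=-2597/1217 c=16797/2434 d=-6735/2434
  seg 4: a=-2 b=8195/2434 c=-1704/1217 d=284/1217
S(15/2) = 3347/4868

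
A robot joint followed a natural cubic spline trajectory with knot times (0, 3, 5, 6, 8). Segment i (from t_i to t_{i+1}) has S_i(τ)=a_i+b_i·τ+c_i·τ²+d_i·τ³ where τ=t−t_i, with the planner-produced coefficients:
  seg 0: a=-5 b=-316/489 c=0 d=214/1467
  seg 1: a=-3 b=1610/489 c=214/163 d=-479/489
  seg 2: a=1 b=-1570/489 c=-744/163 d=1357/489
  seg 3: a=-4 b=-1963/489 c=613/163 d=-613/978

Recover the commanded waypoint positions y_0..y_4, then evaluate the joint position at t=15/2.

y_0 = S_0(0) = a_0 = -5
y_1 = S_1(0) = a_1 = -3
y_2 = S_2(0) = a_2 = 1
y_3 = S_3(0) = a_3 = -4
y_4 = S_3(2) = -2
t_q=15/2 is in segment 3 (τ=3/2); S_3(τ)=-9585/2608

y_0=-5 y_1=-3 y_2=1 y_3=-4 y_4=-2
S(15/2) = -9585/2608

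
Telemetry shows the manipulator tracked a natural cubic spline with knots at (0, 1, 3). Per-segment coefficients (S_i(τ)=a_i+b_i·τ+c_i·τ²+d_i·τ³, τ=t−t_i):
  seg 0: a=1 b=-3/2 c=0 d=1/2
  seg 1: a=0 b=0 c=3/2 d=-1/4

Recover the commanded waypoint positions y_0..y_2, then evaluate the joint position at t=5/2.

y_0=1 y_1=0 y_2=4
S(5/2) = 81/32

y_0 = S_0(0) = a_0 = 1
y_1 = S_1(0) = a_1 = 0
y_2 = S_1(2) = 4
t_q=5/2 is in segment 1 (τ=3/2); S_1(τ)=81/32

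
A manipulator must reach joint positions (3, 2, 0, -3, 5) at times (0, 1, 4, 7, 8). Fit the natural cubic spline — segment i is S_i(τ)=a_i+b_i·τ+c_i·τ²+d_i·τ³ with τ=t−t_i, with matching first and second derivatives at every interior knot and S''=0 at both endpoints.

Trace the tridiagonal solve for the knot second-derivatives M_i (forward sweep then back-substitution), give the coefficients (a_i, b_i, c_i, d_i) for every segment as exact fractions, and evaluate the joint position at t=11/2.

  seg 0: a=3 b=-371/312 c=0 d=59/312
  seg 1: a=2 b=-97/156 c=59/104 d=-545/2808
  seg 2: a=0 b=-59/24 c=-46/39 d=1559/2808
  seg 3: a=-3 b=851/156 c=397/104 d=-397/312
S(11/2) = -3717/832

Δ: Δ0=-1, Δ1=-2/3, Δ2=-1, Δ3=8
row 1: diag=8, rhs=2; c'=3/8, d'=1/4
row 2: denom=12−3·3/8=87/8; d'=(-2−3·1/4)/(87/8)=-22/87
row 3: denom=8−3·8/29=208/29; d'=(54−3·-22/87)/(208/29)=397/52
back: M3=397/52
back: M2=-22/87−8/29·397/52=-92/39
back: M1=1/4−3/8·-92/39=59/52
M: M0=0, M1=59/52, M2=-92/39, M3=397/52, M4=0
seg 0: a=3, c=M0/2=0, d=(M1−M0)/(6·1)=59/312, b=Δ0−h0·(2M0+M1)/6=-371/312
seg 1: a=2, c=M1/2=59/104, d=(M2−M1)/(6·3)=-545/2808, b=Δ1−h1·(2M1+M2)/6=-97/156
seg 2: a=0, c=M2/2=-46/39, d=(M3−M2)/(6·3)=1559/2808, b=Δ2−h2·(2M2+M3)/6=-59/24
seg 3: a=-3, c=M3/2=397/104, d=(M4−M3)/(6·1)=-397/312, b=Δ3−h3·(2M3+M4)/6=851/156
t_q=11/2 → seg 2, τ=3/2; S=0+-59/24·τ+-46/39·τ²+1559/2808·τ³=-3717/832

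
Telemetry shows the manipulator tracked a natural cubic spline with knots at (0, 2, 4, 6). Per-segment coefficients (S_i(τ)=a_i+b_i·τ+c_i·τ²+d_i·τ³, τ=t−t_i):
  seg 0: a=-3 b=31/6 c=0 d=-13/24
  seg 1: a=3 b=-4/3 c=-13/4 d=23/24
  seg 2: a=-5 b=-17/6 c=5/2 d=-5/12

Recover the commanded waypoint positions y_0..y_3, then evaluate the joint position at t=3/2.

y_0=-3 y_1=3 y_2=-5 y_3=-4
S(3/2) = 187/64

y_0 = S_0(0) = a_0 = -3
y_1 = S_1(0) = a_1 = 3
y_2 = S_2(0) = a_2 = -5
y_3 = S_2(2) = -4
t_q=3/2 is in segment 0 (τ=3/2); S_0(τ)=187/64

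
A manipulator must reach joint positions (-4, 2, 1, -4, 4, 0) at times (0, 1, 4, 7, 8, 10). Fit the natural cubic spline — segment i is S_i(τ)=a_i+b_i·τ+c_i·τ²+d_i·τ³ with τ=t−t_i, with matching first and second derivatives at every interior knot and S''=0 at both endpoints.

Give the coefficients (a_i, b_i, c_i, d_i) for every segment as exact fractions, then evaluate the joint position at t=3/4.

  seg 0: a=-4 b=8124/1219 c=0 d=-810/1219
  seg 1: a=2 b=5694/1219 c=-2430/1219 d=3569/32913
  seg 2: a=1 b=-5317/1219 c=-3721/3657 d=21019/32913
  seg 3: a=-4 b=8260/1219 c=5766/1219 d=-4274/1219
  seg 4: a=4 b=6970/1219 c=-7056/1219 d=1176/1219
S(3/4) = 28009/39008

Δ: Δ0=6, Δ1=-1/3, Δ2=-5/3, Δ3=8, Δ4=-2
row 1: diag=8, rhs=-38; c'=3/8, d'=-19/4
row 2: denom=12−3·3/8=87/8; d'=(-8−3·-19/4)/(87/8)=50/87
row 3: denom=8−3·8/29=208/29; d'=(58−3·50/87)/(208/29)=102/13
row 4: denom=6−1·29/208=1219/208; d'=(-60−1·102/13)/(1219/208)=-14112/1219
back: M4=-14112/1219
back: M3=102/13−29/208·-14112/1219=11532/1219
back: M2=50/87−8/29·11532/1219=-7442/3657
back: M1=-19/4−3/8·-7442/3657=-4860/1219
M: M0=0, M1=-4860/1219, M2=-7442/3657, M3=11532/1219, M4=-14112/1219, M5=0
seg 0: a=-4, c=M0/2=0, d=(M1−M0)/(6·1)=-810/1219, b=Δ0−h0·(2M0+M1)/6=8124/1219
seg 1: a=2, c=M1/2=-2430/1219, d=(M2−M1)/(6·3)=3569/32913, b=Δ1−h1·(2M1+M2)/6=5694/1219
seg 2: a=1, c=M2/2=-3721/3657, d=(M3−M2)/(6·3)=21019/32913, b=Δ2−h2·(2M2+M3)/6=-5317/1219
seg 3: a=-4, c=M3/2=5766/1219, d=(M4−M3)/(6·1)=-4274/1219, b=Δ3−h3·(2M3+M4)/6=8260/1219
seg 4: a=4, c=M4/2=-7056/1219, d=(M5−M4)/(6·2)=1176/1219, b=Δ4−h4·(2M4+M5)/6=6970/1219
t_q=3/4 → seg 0, τ=3/4; S=-4+8124/1219·τ+0·τ²+-810/1219·τ³=28009/39008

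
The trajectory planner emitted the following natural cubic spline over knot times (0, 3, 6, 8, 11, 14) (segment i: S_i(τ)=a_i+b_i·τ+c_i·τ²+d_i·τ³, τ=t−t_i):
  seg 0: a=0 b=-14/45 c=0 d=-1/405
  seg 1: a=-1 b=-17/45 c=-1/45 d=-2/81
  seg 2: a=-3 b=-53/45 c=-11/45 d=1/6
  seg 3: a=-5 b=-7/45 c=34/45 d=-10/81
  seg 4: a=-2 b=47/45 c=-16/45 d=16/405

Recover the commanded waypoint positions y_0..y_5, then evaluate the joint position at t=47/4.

y_0 = S_0(0) = a_0 = 0
y_1 = S_1(0) = a_1 = -1
y_2 = S_2(0) = a_2 = -3
y_3 = S_3(0) = a_3 = -5
y_4 = S_4(0) = a_4 = -2
y_5 = S_4(3) = -1
t_q=47/4 is in segment 4 (τ=3/4); S_4(τ)=-7/5

y_0=0 y_1=-1 y_2=-3 y_3=-5 y_4=-2 y_5=-1
S(47/4) = -7/5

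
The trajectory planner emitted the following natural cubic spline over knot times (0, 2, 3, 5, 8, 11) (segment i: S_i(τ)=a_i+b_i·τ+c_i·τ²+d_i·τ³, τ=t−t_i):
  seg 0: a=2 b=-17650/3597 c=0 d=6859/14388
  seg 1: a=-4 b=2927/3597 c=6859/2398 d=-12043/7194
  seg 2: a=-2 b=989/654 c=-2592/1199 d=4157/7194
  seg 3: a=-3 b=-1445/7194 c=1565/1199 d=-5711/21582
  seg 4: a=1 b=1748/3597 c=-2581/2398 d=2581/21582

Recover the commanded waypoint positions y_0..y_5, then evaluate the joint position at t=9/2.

y_0=2 y_1=-4 y_2=-2 y_3=-3 y_4=1 y_5=-4
S(9/2) = -50751/19184

y_0 = S_0(0) = a_0 = 2
y_1 = S_1(0) = a_1 = -4
y_2 = S_2(0) = a_2 = -2
y_3 = S_3(0) = a_3 = -3
y_4 = S_4(0) = a_4 = 1
y_5 = S_4(3) = -4
t_q=9/2 is in segment 2 (τ=3/2); S_2(τ)=-50751/19184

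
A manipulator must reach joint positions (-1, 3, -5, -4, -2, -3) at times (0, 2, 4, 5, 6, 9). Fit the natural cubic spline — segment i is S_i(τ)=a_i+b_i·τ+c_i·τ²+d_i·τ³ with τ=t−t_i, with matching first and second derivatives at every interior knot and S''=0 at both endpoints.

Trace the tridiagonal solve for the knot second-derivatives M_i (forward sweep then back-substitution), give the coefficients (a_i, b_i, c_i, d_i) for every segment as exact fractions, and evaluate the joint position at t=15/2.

Δ: Δ0=2, Δ1=-4, Δ2=1, Δ3=2, Δ4=-1/3
row 1: diag=8, rhs=-36; c'=1/4, d'=-9/2
row 2: denom=6−2·1/4=11/2; d'=(30−2·-9/2)/(11/2)=78/11
row 3: denom=4−1·2/11=42/11; d'=(6−1·78/11)/(42/11)=-2/7
row 4: denom=8−1·11/42=325/42; d'=(-14−1·-2/7)/(325/42)=-576/325
back: M4=-576/325
back: M3=-2/7−11/42·-576/325=58/325
back: M2=78/11−2/11·58/325=2294/325
back: M1=-9/2−1/4·2294/325=-2036/325
M: M0=0, M1=-2036/325, M2=2294/325, M3=58/325, M4=-576/325, M5=0
seg 0: a=-1, c=M0/2=0, d=(M1−M0)/(6·2)=-509/975, b=Δ0−h0·(2M0+M1)/6=3986/975
seg 1: a=3, c=M1/2=-1018/325, d=(M2−M1)/(6·2)=433/390, b=Δ1−h1·(2M1+M2)/6=-2122/975
seg 2: a=-5, c=M2/2=1147/325, d=(M3−M2)/(6·1)=-86/75, b=Δ2−h2·(2M2+M3)/6=-1348/975
seg 3: a=-4, c=M3/2=29/325, d=(M4−M3)/(6·1)=-317/975, b=Δ3−h3·(2M3+M4)/6=436/195
seg 4: a=-2, c=M4/2=-288/325, d=(M5−M4)/(6·3)=32/325, b=Δ4−h4·(2M4+M5)/6=1403/975
t_q=15/2 → seg 4, τ=3/2; S=-2+1403/975·τ+-288/325·τ²+32/325·τ³=-977/650

  seg 0: a=-1 b=3986/975 c=0 d=-509/975
  seg 1: a=3 b=-2122/975 c=-1018/325 d=433/390
  seg 2: a=-5 b=-1348/975 c=1147/325 d=-86/75
  seg 3: a=-4 b=436/195 c=29/325 d=-317/975
  seg 4: a=-2 b=1403/975 c=-288/325 d=32/325
S(15/2) = -977/650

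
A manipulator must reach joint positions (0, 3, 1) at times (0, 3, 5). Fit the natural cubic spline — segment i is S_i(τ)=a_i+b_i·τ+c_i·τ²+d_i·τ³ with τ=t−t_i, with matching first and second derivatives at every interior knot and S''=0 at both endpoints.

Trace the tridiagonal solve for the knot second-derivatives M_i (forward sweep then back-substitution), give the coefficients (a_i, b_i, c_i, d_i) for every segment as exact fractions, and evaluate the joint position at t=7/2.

Δ: Δ0=1, Δ1=-1
row 1: diag=10, rhs=-12; c'=1/5, d'=-6/5
back: M1=-6/5
M: M0=0, M1=-6/5, M2=0
seg 0: a=0, c=M0/2=0, d=(M1−M0)/(6·3)=-1/15, b=Δ0−h0·(2M0+M1)/6=8/5
seg 1: a=3, c=M1/2=-3/5, d=(M2−M1)/(6·2)=1/10, b=Δ1−h1·(2M1+M2)/6=-1/5
t_q=7/2 → seg 1, τ=1/2; S=3+-1/5·τ+-3/5·τ²+1/10·τ³=221/80

  seg 0: a=0 b=8/5 c=0 d=-1/15
  seg 1: a=3 b=-1/5 c=-3/5 d=1/10
S(7/2) = 221/80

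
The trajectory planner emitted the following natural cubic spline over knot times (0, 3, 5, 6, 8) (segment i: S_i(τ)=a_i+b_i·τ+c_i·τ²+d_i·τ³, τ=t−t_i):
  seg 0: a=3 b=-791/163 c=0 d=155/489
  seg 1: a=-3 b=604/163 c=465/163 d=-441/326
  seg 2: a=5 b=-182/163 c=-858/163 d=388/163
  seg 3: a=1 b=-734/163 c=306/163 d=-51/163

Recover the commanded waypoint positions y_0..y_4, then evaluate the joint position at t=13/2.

y_0 = S_0(0) = a_0 = 3
y_1 = S_1(0) = a_1 = -3
y_2 = S_2(0) = a_2 = 5
y_3 = S_3(0) = a_3 = 1
y_4 = S_3(2) = -3
t_q=13/2 is in segment 3 (τ=1/2); S_3(τ)=-1071/1304

y_0=3 y_1=-3 y_2=5 y_3=1 y_4=-3
S(13/2) = -1071/1304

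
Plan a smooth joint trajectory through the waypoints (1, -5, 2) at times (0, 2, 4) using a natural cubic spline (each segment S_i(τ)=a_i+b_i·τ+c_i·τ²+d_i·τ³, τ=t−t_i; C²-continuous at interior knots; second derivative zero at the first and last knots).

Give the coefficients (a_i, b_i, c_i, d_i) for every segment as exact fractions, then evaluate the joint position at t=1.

  seg 0: a=1 b=-37/8 c=0 d=13/32
  seg 1: a=-5 b=1/4 c=39/16 d=-13/32
S(1) = -103/32

Δ: Δ0=-3, Δ1=7/2
row 1: diag=8, rhs=39; c'=1/4, d'=39/8
back: M1=39/8
M: M0=0, M1=39/8, M2=0
seg 0: a=1, c=M0/2=0, d=(M1−M0)/(6·2)=13/32, b=Δ0−h0·(2M0+M1)/6=-37/8
seg 1: a=-5, c=M1/2=39/16, d=(M2−M1)/(6·2)=-13/32, b=Δ1−h1·(2M1+M2)/6=1/4
t_q=1 → seg 0, τ=1; S=1+-37/8·τ+0·τ²+13/32·τ³=-103/32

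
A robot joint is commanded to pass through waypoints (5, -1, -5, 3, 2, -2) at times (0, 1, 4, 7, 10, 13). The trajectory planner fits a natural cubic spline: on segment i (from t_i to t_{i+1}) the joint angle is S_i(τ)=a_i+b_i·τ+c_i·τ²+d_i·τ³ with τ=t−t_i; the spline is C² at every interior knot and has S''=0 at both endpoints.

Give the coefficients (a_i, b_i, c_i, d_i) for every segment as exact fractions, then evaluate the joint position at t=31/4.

  seg 0: a=5 b=-7825/1209 c=0 d=571/1209
  seg 1: a=-1 b=-6112/1209 c=571/403 d=-71/1209
  seg 2: a=-5 b=173/93 c=358/403 d=-749/3627
  seg 3: a=3 b=1952/1209 c=-391/403 d=388/3627
  seg 4: a=2 b=-1594/1209 c=-3/403 d=1/1209
S(31/4) = 5981/1612

Δ: Δ0=-6, Δ1=-4/3, Δ2=8/3, Δ3=-1/3, Δ4=-4/3
row 1: diag=8, rhs=28; c'=3/8, d'=7/2
row 2: denom=12−3·3/8=87/8; d'=(24−3·7/2)/(87/8)=36/29
row 3: denom=12−3·8/29=324/29; d'=(-18−3·36/29)/(324/29)=-35/18
row 4: denom=12−3·29/108=403/36; d'=(-6−3·-35/18)/(403/36)=-6/403
back: M4=-6/403
back: M3=-35/18−29/108·-6/403=-782/403
back: M2=36/29−8/29·-782/403=716/403
back: M1=7/2−3/8·716/403=1142/403
M: M0=0, M1=1142/403, M2=716/403, M3=-782/403, M4=-6/403, M5=0
seg 0: a=5, c=M0/2=0, d=(M1−M0)/(6·1)=571/1209, b=Δ0−h0·(2M0+M1)/6=-7825/1209
seg 1: a=-1, c=M1/2=571/403, d=(M2−M1)/(6·3)=-71/1209, b=Δ1−h1·(2M1+M2)/6=-6112/1209
seg 2: a=-5, c=M2/2=358/403, d=(M3−M2)/(6·3)=-749/3627, b=Δ2−h2·(2M2+M3)/6=173/93
seg 3: a=3, c=M3/2=-391/403, d=(M4−M3)/(6·3)=388/3627, b=Δ3−h3·(2M3+M4)/6=1952/1209
seg 4: a=2, c=M4/2=-3/403, d=(M5−M4)/(6·3)=1/1209, b=Δ4−h4·(2M4+M5)/6=-1594/1209
t_q=31/4 → seg 3, τ=3/4; S=3+1952/1209·τ+-391/403·τ²+388/3627·τ³=5981/1612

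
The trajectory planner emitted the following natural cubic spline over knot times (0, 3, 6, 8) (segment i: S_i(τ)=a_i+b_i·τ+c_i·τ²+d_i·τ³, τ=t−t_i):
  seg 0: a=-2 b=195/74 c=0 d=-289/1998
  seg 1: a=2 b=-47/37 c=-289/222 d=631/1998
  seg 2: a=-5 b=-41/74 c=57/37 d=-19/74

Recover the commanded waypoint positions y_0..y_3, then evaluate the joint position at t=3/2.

y_0=-2 y_1=2 y_2=-5 y_3=-2
S(3/2) = 867/592

y_0 = S_0(0) = a_0 = -2
y_1 = S_1(0) = a_1 = 2
y_2 = S_2(0) = a_2 = -5
y_3 = S_2(2) = -2
t_q=3/2 is in segment 0 (τ=3/2); S_0(τ)=867/592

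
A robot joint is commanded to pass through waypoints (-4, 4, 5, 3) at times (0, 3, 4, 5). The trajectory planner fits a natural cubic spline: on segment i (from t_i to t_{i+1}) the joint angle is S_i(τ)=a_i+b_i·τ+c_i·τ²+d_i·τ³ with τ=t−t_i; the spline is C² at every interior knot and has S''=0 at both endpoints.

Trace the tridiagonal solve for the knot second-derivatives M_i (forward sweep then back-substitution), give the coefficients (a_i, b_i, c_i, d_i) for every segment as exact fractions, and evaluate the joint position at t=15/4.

  seg 0: a=-4 b=281/93 c=0 d=-11/279
  seg 1: a=4 b=182/93 c=-11/31 d=-56/93
  seg 2: a=5 b=-52/93 c=-67/31 d=67/93
S(15/4) = 2487/496

Δ: Δ0=8/3, Δ1=1, Δ2=-2
row 1: diag=8, rhs=-10; c'=1/8, d'=-5/4
row 2: denom=4−1·1/8=31/8; d'=(-18−1·-5/4)/(31/8)=-134/31
back: M2=-134/31
back: M1=-5/4−1/8·-134/31=-22/31
M: M0=0, M1=-22/31, M2=-134/31, M3=0
seg 0: a=-4, c=M0/2=0, d=(M1−M0)/(6·3)=-11/279, b=Δ0−h0·(2M0+M1)/6=281/93
seg 1: a=4, c=M1/2=-11/31, d=(M2−M1)/(6·1)=-56/93, b=Δ1−h1·(2M1+M2)/6=182/93
seg 2: a=5, c=M2/2=-67/31, d=(M3−M2)/(6·1)=67/93, b=Δ2−h2·(2M2+M3)/6=-52/93
t_q=15/4 → seg 1, τ=3/4; S=4+182/93·τ+-11/31·τ²+-56/93·τ³=2487/496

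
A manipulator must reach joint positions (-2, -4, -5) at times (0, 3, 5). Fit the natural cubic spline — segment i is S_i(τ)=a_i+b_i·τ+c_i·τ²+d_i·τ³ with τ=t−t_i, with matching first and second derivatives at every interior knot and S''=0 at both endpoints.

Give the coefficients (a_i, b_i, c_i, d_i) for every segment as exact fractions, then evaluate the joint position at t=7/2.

  seg 0: a=-2 b=-43/60 c=0 d=1/180
  seg 1: a=-4 b=-17/30 c=1/20 d=-1/120
S(7/2) = -1367/320

Δ: Δ0=-2/3, Δ1=-1/2
row 1: diag=10, rhs=1; c'=1/5, d'=1/10
back: M1=1/10
M: M0=0, M1=1/10, M2=0
seg 0: a=-2, c=M0/2=0, d=(M1−M0)/(6·3)=1/180, b=Δ0−h0·(2M0+M1)/6=-43/60
seg 1: a=-4, c=M1/2=1/20, d=(M2−M1)/(6·2)=-1/120, b=Δ1−h1·(2M1+M2)/6=-17/30
t_q=7/2 → seg 1, τ=1/2; S=-4+-17/30·τ+1/20·τ²+-1/120·τ³=-1367/320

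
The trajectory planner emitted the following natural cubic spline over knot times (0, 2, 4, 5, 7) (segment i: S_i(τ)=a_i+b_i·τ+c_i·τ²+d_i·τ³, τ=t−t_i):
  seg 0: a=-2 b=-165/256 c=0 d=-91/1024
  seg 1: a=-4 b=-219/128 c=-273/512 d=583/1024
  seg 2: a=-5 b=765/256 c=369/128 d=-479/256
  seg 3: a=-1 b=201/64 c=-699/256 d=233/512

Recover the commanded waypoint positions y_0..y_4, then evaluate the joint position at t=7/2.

y_0=-2 y_1=-4 y_2=-5 y_3=-1 y_4=-2
S(7/2) = -47879/8192

y_0 = S_0(0) = a_0 = -2
y_1 = S_1(0) = a_1 = -4
y_2 = S_2(0) = a_2 = -5
y_3 = S_3(0) = a_3 = -1
y_4 = S_3(2) = -2
t_q=7/2 is in segment 1 (τ=3/2); S_1(τ)=-47879/8192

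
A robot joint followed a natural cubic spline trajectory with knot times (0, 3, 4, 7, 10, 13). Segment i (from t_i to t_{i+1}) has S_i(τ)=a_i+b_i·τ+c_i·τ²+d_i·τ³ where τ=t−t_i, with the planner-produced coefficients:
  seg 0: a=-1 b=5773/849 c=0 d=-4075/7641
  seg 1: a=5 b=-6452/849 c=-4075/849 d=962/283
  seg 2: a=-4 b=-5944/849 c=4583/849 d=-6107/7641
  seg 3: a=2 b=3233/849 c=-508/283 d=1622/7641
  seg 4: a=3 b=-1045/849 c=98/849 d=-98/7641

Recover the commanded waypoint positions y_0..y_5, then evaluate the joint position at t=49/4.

y_0=-1 y_1=5 y_2=-4 y_3=2 y_4=3 y_5=0
S(49/4) = 6057/9056

y_0 = S_0(0) = a_0 = -1
y_1 = S_1(0) = a_1 = 5
y_2 = S_2(0) = a_2 = -4
y_3 = S_3(0) = a_3 = 2
y_4 = S_4(0) = a_4 = 3
y_5 = S_4(3) = 0
t_q=49/4 is in segment 4 (τ=9/4); S_4(τ)=6057/9056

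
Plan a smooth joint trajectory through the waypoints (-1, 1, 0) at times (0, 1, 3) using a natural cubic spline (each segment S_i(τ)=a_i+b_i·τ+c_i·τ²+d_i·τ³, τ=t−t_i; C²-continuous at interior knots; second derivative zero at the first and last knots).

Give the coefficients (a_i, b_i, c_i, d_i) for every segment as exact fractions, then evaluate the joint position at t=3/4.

  seg 0: a=-1 b=29/12 c=0 d=-5/12
  seg 1: a=1 b=7/6 c=-5/4 d=5/24
S(3/4) = 163/256

Δ: Δ0=2, Δ1=-1/2
row 1: diag=6, rhs=-15; c'=1/3, d'=-5/2
back: M1=-5/2
M: M0=0, M1=-5/2, M2=0
seg 0: a=-1, c=M0/2=0, d=(M1−M0)/(6·1)=-5/12, b=Δ0−h0·(2M0+M1)/6=29/12
seg 1: a=1, c=M1/2=-5/4, d=(M2−M1)/(6·2)=5/24, b=Δ1−h1·(2M1+M2)/6=7/6
t_q=3/4 → seg 0, τ=3/4; S=-1+29/12·τ+0·τ²+-5/12·τ³=163/256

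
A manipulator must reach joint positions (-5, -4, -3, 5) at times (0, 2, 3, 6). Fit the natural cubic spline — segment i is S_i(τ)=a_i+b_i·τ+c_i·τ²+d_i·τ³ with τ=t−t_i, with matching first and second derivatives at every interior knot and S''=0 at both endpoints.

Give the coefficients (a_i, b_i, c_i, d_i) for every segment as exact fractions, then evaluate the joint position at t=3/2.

Δ: Δ0=1/2, Δ1=1, Δ2=8/3
row 1: diag=6, rhs=3; c'=1/6, d'=1/2
row 2: denom=8−1·1/6=47/6; d'=(10−1·1/2)/(47/6)=57/47
back: M2=57/47
back: M1=1/2−1/6·57/47=14/47
M: M0=0, M1=14/47, M2=57/47, M3=0
seg 0: a=-5, c=M0/2=0, d=(M1−M0)/(6·2)=7/282, b=Δ0−h0·(2M0+M1)/6=113/282
seg 1: a=-4, c=M1/2=7/47, d=(M2−M1)/(6·1)=43/282, b=Δ1−h1·(2M1+M2)/6=197/282
seg 2: a=-3, c=M2/2=57/94, d=(M3−M2)/(6·3)=-19/282, b=Δ2−h2·(2M2+M3)/6=205/141
t_q=3/2 → seg 0, τ=3/2; S=-5+113/282·τ+0·τ²+7/282·τ³=-3245/752

  seg 0: a=-5 b=113/282 c=0 d=7/282
  seg 1: a=-4 b=197/282 c=7/47 d=43/282
  seg 2: a=-3 b=205/141 c=57/94 d=-19/282
S(3/2) = -3245/752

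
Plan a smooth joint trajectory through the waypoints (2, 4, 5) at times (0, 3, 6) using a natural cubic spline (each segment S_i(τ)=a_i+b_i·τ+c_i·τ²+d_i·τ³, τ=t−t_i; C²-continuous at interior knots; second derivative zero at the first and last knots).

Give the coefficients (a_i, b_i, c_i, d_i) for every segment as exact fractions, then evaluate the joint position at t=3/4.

  seg 0: a=2 b=3/4 c=0 d=-1/108
  seg 1: a=4 b=1/2 c=-1/12 d=1/108
S(3/4) = 655/256

Δ: Δ0=2/3, Δ1=1/3
row 1: diag=12, rhs=-2; c'=1/4, d'=-1/6
back: M1=-1/6
M: M0=0, M1=-1/6, M2=0
seg 0: a=2, c=M0/2=0, d=(M1−M0)/(6·3)=-1/108, b=Δ0−h0·(2M0+M1)/6=3/4
seg 1: a=4, c=M1/2=-1/12, d=(M2−M1)/(6·3)=1/108, b=Δ1−h1·(2M1+M2)/6=1/2
t_q=3/4 → seg 0, τ=3/4; S=2+3/4·τ+0·τ²+-1/108·τ³=655/256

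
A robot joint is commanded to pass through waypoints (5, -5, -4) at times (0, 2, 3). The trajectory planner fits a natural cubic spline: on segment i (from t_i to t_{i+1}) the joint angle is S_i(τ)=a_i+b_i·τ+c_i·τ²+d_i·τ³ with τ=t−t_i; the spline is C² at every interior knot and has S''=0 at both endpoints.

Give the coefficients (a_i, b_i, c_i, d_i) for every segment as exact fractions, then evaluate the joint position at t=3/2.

  seg 0: a=5 b=-7 c=0 d=1/2
  seg 1: a=-5 b=-1 c=3 d=-1
S(3/2) = -61/16

Δ: Δ0=-5, Δ1=1
row 1: diag=6, rhs=36; c'=1/6, d'=6
back: M1=6
M: M0=0, M1=6, M2=0
seg 0: a=5, c=M0/2=0, d=(M1−M0)/(6·2)=1/2, b=Δ0−h0·(2M0+M1)/6=-7
seg 1: a=-5, c=M1/2=3, d=(M2−M1)/(6·1)=-1, b=Δ1−h1·(2M1+M2)/6=-1
t_q=3/2 → seg 0, τ=3/2; S=5+-7·τ+0·τ²+1/2·τ³=-61/16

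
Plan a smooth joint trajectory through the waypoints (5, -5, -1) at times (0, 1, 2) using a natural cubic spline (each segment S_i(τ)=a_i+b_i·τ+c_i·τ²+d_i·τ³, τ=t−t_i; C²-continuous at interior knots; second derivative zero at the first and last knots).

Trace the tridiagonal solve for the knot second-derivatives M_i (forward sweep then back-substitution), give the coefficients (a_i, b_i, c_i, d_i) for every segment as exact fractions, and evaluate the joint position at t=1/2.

Δ: Δ0=-10, Δ1=4
row 1: diag=4, rhs=84; c'=1/4, d'=21
back: M1=21
M: M0=0, M1=21, M2=0
seg 0: a=5, c=M0/2=0, d=(M1−M0)/(6·1)=7/2, b=Δ0−h0·(2M0+M1)/6=-27/2
seg 1: a=-5, c=M1/2=21/2, d=(M2−M1)/(6·1)=-7/2, b=Δ1−h1·(2M1+M2)/6=-3
t_q=1/2 → seg 0, τ=1/2; S=5+-27/2·τ+0·τ²+7/2·τ³=-21/16

  seg 0: a=5 b=-27/2 c=0 d=7/2
  seg 1: a=-5 b=-3 c=21/2 d=-7/2
S(1/2) = -21/16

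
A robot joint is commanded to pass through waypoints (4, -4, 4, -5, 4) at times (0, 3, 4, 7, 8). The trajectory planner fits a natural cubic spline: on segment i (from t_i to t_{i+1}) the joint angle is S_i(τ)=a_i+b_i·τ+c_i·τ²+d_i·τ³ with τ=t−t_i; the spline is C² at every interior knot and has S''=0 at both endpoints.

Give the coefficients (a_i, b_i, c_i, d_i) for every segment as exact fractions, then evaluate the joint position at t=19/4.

Δ: Δ0=-8/3, Δ1=8, Δ2=-3, Δ3=9
row 1: diag=8, rhs=64; c'=1/8, d'=8
row 2: denom=8−1·1/8=63/8; d'=(-66−1·8)/(63/8)=-592/63
row 3: denom=8−3·8/21=48/7; d'=(72−3·-592/63)/(48/7)=263/18
back: M3=263/18
back: M2=-592/63−8/21·263/18=-404/27
back: M1=8−1/8·-404/27=533/54
M: M0=0, M1=533/54, M2=-404/27, M3=263/18, M4=0
seg 0: a=4, c=M0/2=0, d=(M1−M0)/(6·3)=533/972, b=Δ0−h0·(2M0+M1)/6=-821/108
seg 1: a=-4, c=M1/2=533/108, d=(M2−M1)/(6·1)=-149/36, b=Δ1−h1·(2M1+M2)/6=389/54
seg 2: a=4, c=M2/2=-202/27, d=(M3−M2)/(6·3)=1597/972, b=Δ2−h2·(2M2+M3)/6=503/108
seg 3: a=-5, c=M3/2=263/36, d=(M4−M3)/(6·1)=-263/108, b=Δ3−h3·(2M3+M4)/6=223/54
t_q=19/4 → seg 2, τ=3/4; S=4+503/108·τ+-202/27·τ²+1597/972·τ³=3055/768

  seg 0: a=4 b=-821/108 c=0 d=533/972
  seg 1: a=-4 b=389/54 c=533/108 d=-149/36
  seg 2: a=4 b=503/108 c=-202/27 d=1597/972
  seg 3: a=-5 b=223/54 c=263/36 d=-263/108
S(19/4) = 3055/768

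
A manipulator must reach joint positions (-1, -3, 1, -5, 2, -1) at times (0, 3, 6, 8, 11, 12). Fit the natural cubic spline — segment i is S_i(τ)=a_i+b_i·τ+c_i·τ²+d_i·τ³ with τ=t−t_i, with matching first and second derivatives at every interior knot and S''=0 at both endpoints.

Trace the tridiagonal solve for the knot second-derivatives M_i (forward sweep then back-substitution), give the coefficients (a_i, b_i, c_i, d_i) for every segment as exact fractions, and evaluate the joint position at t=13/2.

Δ: Δ0=-2/3, Δ1=4/3, Δ2=-3, Δ3=7/3, Δ4=-3
row 1: diag=12, rhs=12; c'=1/4, d'=1
row 2: denom=10−3·1/4=37/4; d'=(-26−3·1)/(37/4)=-116/37
row 3: denom=10−2·8/37=354/37; d'=(32−2·-116/37)/(354/37)=4
row 4: denom=8−3·37/118=833/118; d'=(-32−3·4)/(833/118)=-5192/833
back: M4=-5192/833
back: M3=4−37/118·-5192/833=4960/833
back: M2=-116/37−8/37·4960/833=-3684/833
back: M1=1−1/4·-3684/833=1754/833
M: M0=0, M1=1754/833, M2=-3684/833, M3=4960/833, M4=-5192/833, M5=0
seg 0: a=-1, c=M0/2=0, d=(M1−M0)/(6·3)=877/7497, b=Δ0−h0·(2M0+M1)/6=-4297/2499
seg 1: a=-3, c=M1/2=877/833, d=(M2−M1)/(6·3)=-2719/7497, b=Δ1−h1·(2M1+M2)/6=3596/2499
seg 2: a=1, c=M2/2=-1842/833, d=(M3−M2)/(6·2)=2161/2499, b=Δ2−h2·(2M2+M3)/6=-727/357
seg 3: a=-5, c=M3/2=2480/833, d=(M4−M3)/(6·3)=-564/833, b=Δ3−h3·(2M3+M4)/6=-1261/2499
seg 4: a=2, c=M4/2=-2596/833, d=(M5−M4)/(6·1)=2596/2499, b=Δ4−h4·(2M4+M5)/6=-2305/2499
t_q=13/2 → seg 2, τ=1/2; S=1+-727/357·τ+-1842/833·τ²+2161/2499·τ³=-3085/6664

  seg 0: a=-1 b=-4297/2499 c=0 d=877/7497
  seg 1: a=-3 b=3596/2499 c=877/833 d=-2719/7497
  seg 2: a=1 b=-727/357 c=-1842/833 d=2161/2499
  seg 3: a=-5 b=-1261/2499 c=2480/833 d=-564/833
  seg 4: a=2 b=-2305/2499 c=-2596/833 d=2596/2499
S(13/2) = -3085/6664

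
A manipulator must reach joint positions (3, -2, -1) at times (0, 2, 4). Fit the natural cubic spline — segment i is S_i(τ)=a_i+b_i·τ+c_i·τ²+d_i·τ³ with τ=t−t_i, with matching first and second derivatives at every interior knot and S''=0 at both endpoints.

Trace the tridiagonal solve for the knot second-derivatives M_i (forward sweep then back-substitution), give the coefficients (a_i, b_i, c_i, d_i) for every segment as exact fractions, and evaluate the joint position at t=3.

  seg 0: a=3 b=-13/4 c=0 d=3/16
  seg 1: a=-2 b=-1 c=9/8 d=-3/16
S(3) = -33/16

Δ: Δ0=-5/2, Δ1=1/2
row 1: diag=8, rhs=18; c'=1/4, d'=9/4
back: M1=9/4
M: M0=0, M1=9/4, M2=0
seg 0: a=3, c=M0/2=0, d=(M1−M0)/(6·2)=3/16, b=Δ0−h0·(2M0+M1)/6=-13/4
seg 1: a=-2, c=M1/2=9/8, d=(M2−M1)/(6·2)=-3/16, b=Δ1−h1·(2M1+M2)/6=-1
t_q=3 → seg 1, τ=1; S=-2+-1·τ+9/8·τ²+-3/16·τ³=-33/16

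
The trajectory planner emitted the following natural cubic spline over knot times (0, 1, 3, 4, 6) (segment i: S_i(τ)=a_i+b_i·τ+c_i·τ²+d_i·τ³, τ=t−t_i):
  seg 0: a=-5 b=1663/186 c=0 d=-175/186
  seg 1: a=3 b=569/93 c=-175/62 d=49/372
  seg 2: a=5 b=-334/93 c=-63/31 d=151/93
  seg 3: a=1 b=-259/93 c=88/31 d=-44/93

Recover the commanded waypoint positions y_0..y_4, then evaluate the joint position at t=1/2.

y_0=-5 y_1=3 y_2=5 y_3=1 y_4=3
S(1/2) = -321/496

y_0 = S_0(0) = a_0 = -5
y_1 = S_1(0) = a_1 = 3
y_2 = S_2(0) = a_2 = 5
y_3 = S_3(0) = a_3 = 1
y_4 = S_3(2) = 3
t_q=1/2 is in segment 0 (τ=1/2); S_0(τ)=-321/496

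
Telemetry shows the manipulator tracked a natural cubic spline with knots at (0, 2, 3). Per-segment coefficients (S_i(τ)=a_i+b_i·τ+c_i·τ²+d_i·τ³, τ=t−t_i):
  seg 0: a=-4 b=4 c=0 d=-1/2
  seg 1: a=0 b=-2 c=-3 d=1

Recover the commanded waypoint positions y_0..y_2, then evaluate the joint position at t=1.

y_0=-4 y_1=0 y_2=-4
S(1) = -1/2

y_0 = S_0(0) = a_0 = -4
y_1 = S_1(0) = a_1 = 0
y_2 = S_1(1) = -4
t_q=1 is in segment 0 (τ=1); S_0(τ)=-1/2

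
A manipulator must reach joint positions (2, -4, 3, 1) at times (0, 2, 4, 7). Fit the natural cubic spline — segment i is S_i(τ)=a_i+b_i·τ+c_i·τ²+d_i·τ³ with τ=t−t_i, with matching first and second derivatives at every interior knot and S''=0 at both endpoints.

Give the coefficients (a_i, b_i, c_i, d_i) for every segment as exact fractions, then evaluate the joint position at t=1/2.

  seg 0: a=2 b=-281/57 c=0 d=55/114
  seg 1: a=-4 b=49/57 c=55/19 d=-359/456
  seg 2: a=3 b=341/114 c=-139/76 d=139/684
S(1/2) = -123/304

Δ: Δ0=-3, Δ1=7/2, Δ2=-2/3
row 1: diag=8, rhs=39; c'=1/4, d'=39/8
row 2: denom=10−2·1/4=19/2; d'=(-25−2·39/8)/(19/2)=-139/38
back: M2=-139/38
back: M1=39/8−1/4·-139/38=110/19
M: M0=0, M1=110/19, M2=-139/38, M3=0
seg 0: a=2, c=M0/2=0, d=(M1−M0)/(6·2)=55/114, b=Δ0−h0·(2M0+M1)/6=-281/57
seg 1: a=-4, c=M1/2=55/19, d=(M2−M1)/(6·2)=-359/456, b=Δ1−h1·(2M1+M2)/6=49/57
seg 2: a=3, c=M2/2=-139/76, d=(M3−M2)/(6·3)=139/684, b=Δ2−h2·(2M2+M3)/6=341/114
t_q=1/2 → seg 0, τ=1/2; S=2+-281/57·τ+0·τ²+55/114·τ³=-123/304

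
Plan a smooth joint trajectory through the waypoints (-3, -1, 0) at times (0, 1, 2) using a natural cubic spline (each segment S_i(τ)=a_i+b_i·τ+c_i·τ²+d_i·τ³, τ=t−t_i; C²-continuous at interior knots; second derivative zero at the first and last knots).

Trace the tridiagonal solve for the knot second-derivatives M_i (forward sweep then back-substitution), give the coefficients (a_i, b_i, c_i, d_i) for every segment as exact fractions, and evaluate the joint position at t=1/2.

  seg 0: a=-3 b=9/4 c=0 d=-1/4
  seg 1: a=-1 b=3/2 c=-3/4 d=1/4
S(1/2) = -61/32

Δ: Δ0=2, Δ1=1
row 1: diag=4, rhs=-6; c'=1/4, d'=-3/2
back: M1=-3/2
M: M0=0, M1=-3/2, M2=0
seg 0: a=-3, c=M0/2=0, d=(M1−M0)/(6·1)=-1/4, b=Δ0−h0·(2M0+M1)/6=9/4
seg 1: a=-1, c=M1/2=-3/4, d=(M2−M1)/(6·1)=1/4, b=Δ1−h1·(2M1+M2)/6=3/2
t_q=1/2 → seg 0, τ=1/2; S=-3+9/4·τ+0·τ²+-1/4·τ³=-61/32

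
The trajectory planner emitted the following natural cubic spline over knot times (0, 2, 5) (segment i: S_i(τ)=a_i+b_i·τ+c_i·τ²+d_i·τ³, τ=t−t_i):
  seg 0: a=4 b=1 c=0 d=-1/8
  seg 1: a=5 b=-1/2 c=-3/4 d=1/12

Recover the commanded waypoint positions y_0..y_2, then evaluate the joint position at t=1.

y_0=4 y_1=5 y_2=-1
S(1) = 39/8

y_0 = S_0(0) = a_0 = 4
y_1 = S_1(0) = a_1 = 5
y_2 = S_1(3) = -1
t_q=1 is in segment 0 (τ=1); S_0(τ)=39/8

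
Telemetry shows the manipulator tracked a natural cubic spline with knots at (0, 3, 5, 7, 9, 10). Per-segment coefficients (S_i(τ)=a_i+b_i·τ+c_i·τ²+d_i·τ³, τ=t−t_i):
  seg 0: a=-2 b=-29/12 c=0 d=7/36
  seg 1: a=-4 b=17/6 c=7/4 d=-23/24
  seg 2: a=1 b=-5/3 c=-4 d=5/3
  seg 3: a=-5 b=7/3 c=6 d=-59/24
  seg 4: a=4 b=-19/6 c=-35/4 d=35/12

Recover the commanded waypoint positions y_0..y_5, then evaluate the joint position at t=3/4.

y_0 = S_0(0) = a_0 = -2
y_1 = S_1(0) = a_1 = -4
y_2 = S_2(0) = a_2 = 1
y_3 = S_3(0) = a_3 = -5
y_4 = S_4(0) = a_4 = 4
y_5 = S_4(1) = -5
t_q=3/4 is in segment 0 (τ=3/4); S_0(τ)=-955/256

y_0=-2 y_1=-4 y_2=1 y_3=-5 y_4=4 y_5=-5
S(3/4) = -955/256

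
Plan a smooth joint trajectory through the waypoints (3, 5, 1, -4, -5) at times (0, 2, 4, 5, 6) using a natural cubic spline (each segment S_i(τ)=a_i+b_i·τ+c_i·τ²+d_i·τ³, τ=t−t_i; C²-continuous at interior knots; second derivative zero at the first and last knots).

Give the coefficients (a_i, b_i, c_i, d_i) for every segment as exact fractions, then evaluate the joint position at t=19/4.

Δ: Δ0=1, Δ1=-2, Δ2=-5, Δ3=-1
row 1: diag=8, rhs=-18; c'=1/4, d'=-9/4
row 2: denom=6−2·1/4=11/2; d'=(-18−2·-9/4)/(11/2)=-27/11
row 3: denom=4−1·2/11=42/11; d'=(24−1·-27/11)/(42/11)=97/14
back: M3=97/14
back: M2=-27/11−2/11·97/14=-26/7
back: M1=-9/4−1/4·-26/7=-37/28
M: M0=0, M1=-37/28, M2=-26/7, M3=97/14, M4=0
seg 0: a=3, c=M0/2=0, d=(M1−M0)/(6·2)=-37/336, b=Δ0−h0·(2M0+M1)/6=121/84
seg 1: a=5, c=M1/2=-37/56, d=(M2−M1)/(6·2)=-67/336, b=Δ1−h1·(2M1+M2)/6=5/42
seg 2: a=1, c=M2/2=-13/7, d=(M3−M2)/(6·1)=149/84, b=Δ2−h2·(2M2+M3)/6=-59/12
seg 3: a=-4, c=M3/2=97/28, d=(M4−M3)/(6·1)=-97/84, b=Δ3−h3·(2M3+M4)/6=-139/42
t_q=19/4 → seg 2, τ=3/4; S=1+-59/12·τ+-13/7·τ²+149/84·τ³=-5347/1792

  seg 0: a=3 b=121/84 c=0 d=-37/336
  seg 1: a=5 b=5/42 c=-37/56 d=-67/336
  seg 2: a=1 b=-59/12 c=-13/7 d=149/84
  seg 3: a=-4 b=-139/42 c=97/28 d=-97/84
S(19/4) = -5347/1792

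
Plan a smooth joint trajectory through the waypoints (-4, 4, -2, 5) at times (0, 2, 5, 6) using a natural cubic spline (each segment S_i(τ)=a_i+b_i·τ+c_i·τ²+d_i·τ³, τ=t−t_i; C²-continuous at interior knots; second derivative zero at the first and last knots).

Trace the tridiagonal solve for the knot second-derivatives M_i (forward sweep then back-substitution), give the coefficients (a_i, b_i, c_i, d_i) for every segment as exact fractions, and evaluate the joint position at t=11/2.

Δ: Δ0=4, Δ1=-2, Δ2=7
row 1: diag=10, rhs=-36; c'=3/10, d'=-18/5
row 2: denom=8−3·3/10=71/10; d'=(54−3·-18/5)/(71/10)=648/71
back: M2=648/71
back: M1=-18/5−3/10·648/71=-450/71
M: M0=0, M1=-450/71, M2=648/71, M3=0
seg 0: a=-4, c=M0/2=0, d=(M1−M0)/(6·2)=-75/142, b=Δ0−h0·(2M0+M1)/6=434/71
seg 1: a=4, c=M1/2=-225/71, d=(M2−M1)/(6·3)=61/71, b=Δ1−h1·(2M1+M2)/6=-16/71
seg 2: a=-2, c=M2/2=324/71, d=(M3−M2)/(6·1)=-108/71, b=Δ2−h2·(2M2+M3)/6=281/71
t_q=11/2 → seg 2, τ=1/2; S=-2+281/71·τ+324/71·τ²+-108/71·τ³=66/71

  seg 0: a=-4 b=434/71 c=0 d=-75/142
  seg 1: a=4 b=-16/71 c=-225/71 d=61/71
  seg 2: a=-2 b=281/71 c=324/71 d=-108/71
S(11/2) = 66/71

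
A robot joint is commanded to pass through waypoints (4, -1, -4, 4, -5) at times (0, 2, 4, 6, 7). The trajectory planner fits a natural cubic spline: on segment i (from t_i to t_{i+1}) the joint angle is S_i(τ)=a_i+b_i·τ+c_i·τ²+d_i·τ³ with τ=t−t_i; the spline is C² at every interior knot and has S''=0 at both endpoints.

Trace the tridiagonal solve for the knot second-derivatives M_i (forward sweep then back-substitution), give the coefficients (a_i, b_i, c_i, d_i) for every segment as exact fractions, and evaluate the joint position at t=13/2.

Δ: Δ0=-5/2, Δ1=-3/2, Δ2=4, Δ3=-9
row 1: diag=8, rhs=6; c'=1/4, d'=3/4
row 2: denom=8−2·1/4=15/2; d'=(33−2·3/4)/(15/2)=21/5
row 3: denom=6−2·4/15=82/15; d'=(-78−2·21/5)/(82/15)=-648/41
back: M3=-648/41
back: M2=21/5−4/15·-648/41=345/41
back: M1=3/4−1/4·345/41=-111/82
M: M0=0, M1=-111/82, M2=345/41, M3=-648/41, M4=0
seg 0: a=4, c=M0/2=0, d=(M1−M0)/(6·2)=-37/328, b=Δ0−h0·(2M0+M1)/6=-84/41
seg 1: a=-1, c=M1/2=-111/164, d=(M2−M1)/(6·2)=267/328, b=Δ1−h1·(2M1+M2)/6=-279/82
seg 2: a=-4, c=M2/2=345/82, d=(M3−M2)/(6·2)=-331/164, b=Δ2−h2·(2M2+M3)/6=150/41
seg 3: a=4, c=M3/2=-324/41, d=(M4−M3)/(6·1)=108/41, b=Δ3−h3·(2M3+M4)/6=-153/41
t_q=13/2 → seg 3, τ=1/2; S=4+-153/41·τ+-324/41·τ²+108/41·τ³=20/41

  seg 0: a=4 b=-84/41 c=0 d=-37/328
  seg 1: a=-1 b=-279/82 c=-111/164 d=267/328
  seg 2: a=-4 b=150/41 c=345/82 d=-331/164
  seg 3: a=4 b=-153/41 c=-324/41 d=108/41
S(13/2) = 20/41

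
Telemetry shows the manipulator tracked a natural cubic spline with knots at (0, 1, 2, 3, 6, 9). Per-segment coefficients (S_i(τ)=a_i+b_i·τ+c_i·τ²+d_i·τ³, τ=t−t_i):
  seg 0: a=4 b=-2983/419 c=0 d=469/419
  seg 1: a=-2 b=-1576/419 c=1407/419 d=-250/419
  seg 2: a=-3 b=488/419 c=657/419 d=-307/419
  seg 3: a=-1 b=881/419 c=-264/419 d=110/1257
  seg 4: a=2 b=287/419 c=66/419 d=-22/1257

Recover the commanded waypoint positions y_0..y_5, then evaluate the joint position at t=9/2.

y_0=4 y_1=-2 y_2=-3 y_3=-1 y_4=2 y_5=5
S(9/2) = 1729/1676

y_0 = S_0(0) = a_0 = 4
y_1 = S_1(0) = a_1 = -2
y_2 = S_2(0) = a_2 = -3
y_3 = S_3(0) = a_3 = -1
y_4 = S_4(0) = a_4 = 2
y_5 = S_4(3) = 5
t_q=9/2 is in segment 3 (τ=3/2); S_3(τ)=1729/1676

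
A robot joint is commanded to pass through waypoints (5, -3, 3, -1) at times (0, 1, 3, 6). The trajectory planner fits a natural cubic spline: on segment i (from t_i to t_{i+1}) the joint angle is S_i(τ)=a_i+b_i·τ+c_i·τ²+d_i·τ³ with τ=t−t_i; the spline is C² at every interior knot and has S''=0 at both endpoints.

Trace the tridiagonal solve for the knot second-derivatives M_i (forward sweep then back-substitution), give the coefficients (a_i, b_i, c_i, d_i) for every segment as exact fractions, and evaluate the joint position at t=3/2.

Δ: Δ0=-8, Δ1=3, Δ2=-4/3
row 1: diag=6, rhs=66; c'=1/3, d'=11
row 2: denom=10−2·1/3=28/3; d'=(-26−2·11)/(28/3)=-36/7
back: M2=-36/7
back: M1=11−1/3·-36/7=89/7
M: M0=0, M1=89/7, M2=-36/7, M3=0
seg 0: a=5, c=M0/2=0, d=(M1−M0)/(6·1)=89/42, b=Δ0−h0·(2M0+M1)/6=-425/42
seg 1: a=-3, c=M1/2=89/14, d=(M2−M1)/(6·2)=-125/84, b=Δ1−h1·(2M1+M2)/6=-79/21
seg 2: a=3, c=M2/2=-18/7, d=(M3−M2)/(6·3)=2/7, b=Δ2−h2·(2M2+M3)/6=80/21
t_q=3/2 → seg 1, τ=1/2; S=-3+-79/21·τ+89/14·τ²+-125/84·τ³=-779/224

  seg 0: a=5 b=-425/42 c=0 d=89/42
  seg 1: a=-3 b=-79/21 c=89/14 d=-125/84
  seg 2: a=3 b=80/21 c=-18/7 d=2/7
S(3/2) = -779/224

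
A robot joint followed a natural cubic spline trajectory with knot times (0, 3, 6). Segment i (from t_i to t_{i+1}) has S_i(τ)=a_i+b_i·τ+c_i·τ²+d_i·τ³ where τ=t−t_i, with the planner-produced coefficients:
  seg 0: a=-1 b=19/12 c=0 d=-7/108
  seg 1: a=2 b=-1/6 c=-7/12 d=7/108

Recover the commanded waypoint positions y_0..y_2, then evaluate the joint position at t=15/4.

y_0 = S_0(0) = a_0 = -1
y_1 = S_1(0) = a_1 = 2
y_2 = S_1(3) = -2
t_q=15/4 is in segment 1 (τ=3/4); S_1(τ)=403/256

y_0=-1 y_1=2 y_2=-2
S(15/4) = 403/256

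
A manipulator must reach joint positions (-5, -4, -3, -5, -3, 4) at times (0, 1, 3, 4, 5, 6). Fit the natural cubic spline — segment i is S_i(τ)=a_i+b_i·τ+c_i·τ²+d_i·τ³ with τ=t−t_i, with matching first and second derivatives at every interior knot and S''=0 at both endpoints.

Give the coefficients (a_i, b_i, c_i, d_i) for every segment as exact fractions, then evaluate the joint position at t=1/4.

  seg 0: a=-5 b=67/76 c=0 d=9/76
  seg 1: a=-4 b=47/38 c=27/76 d=-55/152
  seg 2: a=-3 b=-32/19 c=-69/38 d=3/2
  seg 3: a=-5 b=-31/38 c=51/19 d=5/38
  seg 4: a=-3 b=94/19 c=117/38 d=-39/38
S(1/4) = -23239/4864

Δ: Δ0=1, Δ1=1/2, Δ2=-2, Δ3=2, Δ4=7
row 1: diag=6, rhs=-3; c'=1/3, d'=-1/2
row 2: denom=6−2·1/3=16/3; d'=(-15−2·-1/2)/(16/3)=-21/8
row 3: denom=4−1·3/16=61/16; d'=(24−1·-21/8)/(61/16)=426/61
row 4: denom=4−1·16/61=228/61; d'=(30−1·426/61)/(228/61)=117/19
back: M4=117/19
back: M3=426/61−16/61·117/19=102/19
back: M2=-21/8−3/16·102/19=-69/19
back: M1=-1/2−1/3·-69/19=27/38
M: M0=0, M1=27/38, M2=-69/19, M3=102/19, M4=117/19, M5=0
seg 0: a=-5, c=M0/2=0, d=(M1−M0)/(6·1)=9/76, b=Δ0−h0·(2M0+M1)/6=67/76
seg 1: a=-4, c=M1/2=27/76, d=(M2−M1)/(6·2)=-55/152, b=Δ1−h1·(2M1+M2)/6=47/38
seg 2: a=-3, c=M2/2=-69/38, d=(M3−M2)/(6·1)=3/2, b=Δ2−h2·(2M2+M3)/6=-32/19
seg 3: a=-5, c=M3/2=51/19, d=(M4−M3)/(6·1)=5/38, b=Δ3−h3·(2M3+M4)/6=-31/38
seg 4: a=-3, c=M4/2=117/38, d=(M5−M4)/(6·1)=-39/38, b=Δ4−h4·(2M4+M5)/6=94/19
t_q=1/4 → seg 0, τ=1/4; S=-5+67/76·τ+0·τ²+9/76·τ³=-23239/4864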